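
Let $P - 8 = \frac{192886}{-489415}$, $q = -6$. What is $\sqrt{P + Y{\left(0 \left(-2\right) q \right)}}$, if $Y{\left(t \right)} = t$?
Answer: $\frac{\sqrt{1821815036110}}{489415} \approx 2.7579$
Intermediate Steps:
$P = \frac{3722434}{489415}$ ($P = 8 + \frac{192886}{-489415} = 8 + 192886 \left(- \frac{1}{489415}\right) = 8 - \frac{192886}{489415} = \frac{3722434}{489415} \approx 7.6059$)
$\sqrt{P + Y{\left(0 \left(-2\right) q \right)}} = \sqrt{\frac{3722434}{489415} + 0 \left(-2\right) \left(-6\right)} = \sqrt{\frac{3722434}{489415} + 0 \left(-6\right)} = \sqrt{\frac{3722434}{489415} + 0} = \sqrt{\frac{3722434}{489415}} = \frac{\sqrt{1821815036110}}{489415}$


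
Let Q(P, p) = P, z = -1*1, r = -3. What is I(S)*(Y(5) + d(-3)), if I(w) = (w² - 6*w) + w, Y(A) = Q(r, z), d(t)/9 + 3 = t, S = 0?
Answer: 0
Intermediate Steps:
z = -1
d(t) = -27 + 9*t
Y(A) = -3
I(w) = w² - 5*w
I(S)*(Y(5) + d(-3)) = (0*(-5 + 0))*(-3 + (-27 + 9*(-3))) = (0*(-5))*(-3 + (-27 - 27)) = 0*(-3 - 54) = 0*(-57) = 0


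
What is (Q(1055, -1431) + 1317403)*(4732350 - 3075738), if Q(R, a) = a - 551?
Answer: 2179142213652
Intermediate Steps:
Q(R, a) = -551 + a
(Q(1055, -1431) + 1317403)*(4732350 - 3075738) = ((-551 - 1431) + 1317403)*(4732350 - 3075738) = (-1982 + 1317403)*1656612 = 1315421*1656612 = 2179142213652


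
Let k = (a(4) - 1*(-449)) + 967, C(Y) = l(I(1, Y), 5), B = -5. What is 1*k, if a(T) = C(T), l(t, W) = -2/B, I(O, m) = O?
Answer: 7082/5 ≈ 1416.4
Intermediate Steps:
l(t, W) = ⅖ (l(t, W) = -2/(-5) = -2*(-⅕) = ⅖)
C(Y) = ⅖
a(T) = ⅖
k = 7082/5 (k = (⅖ - 1*(-449)) + 967 = (⅖ + 449) + 967 = 2247/5 + 967 = 7082/5 ≈ 1416.4)
1*k = 1*(7082/5) = 7082/5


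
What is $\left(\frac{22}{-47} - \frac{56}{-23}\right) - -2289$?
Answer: $\frac{2476535}{1081} \approx 2291.0$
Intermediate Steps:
$\left(\frac{22}{-47} - \frac{56}{-23}\right) - -2289 = \left(22 \left(- \frac{1}{47}\right) - - \frac{56}{23}\right) + 2289 = \left(- \frac{22}{47} + \frac{56}{23}\right) + 2289 = \frac{2126}{1081} + 2289 = \frac{2476535}{1081}$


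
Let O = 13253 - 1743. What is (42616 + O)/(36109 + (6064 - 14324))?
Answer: 18042/9283 ≈ 1.9436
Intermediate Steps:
O = 11510
(42616 + O)/(36109 + (6064 - 14324)) = (42616 + 11510)/(36109 + (6064 - 14324)) = 54126/(36109 - 8260) = 54126/27849 = 54126*(1/27849) = 18042/9283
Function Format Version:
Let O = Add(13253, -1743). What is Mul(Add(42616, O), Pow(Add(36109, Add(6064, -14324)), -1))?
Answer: Rational(18042, 9283) ≈ 1.9436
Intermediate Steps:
O = 11510
Mul(Add(42616, O), Pow(Add(36109, Add(6064, -14324)), -1)) = Mul(Add(42616, 11510), Pow(Add(36109, Add(6064, -14324)), -1)) = Mul(54126, Pow(Add(36109, -8260), -1)) = Mul(54126, Pow(27849, -1)) = Mul(54126, Rational(1, 27849)) = Rational(18042, 9283)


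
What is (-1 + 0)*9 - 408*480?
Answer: -195849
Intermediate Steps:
(-1 + 0)*9 - 408*480 = -1*9 - 195840 = -9 - 195840 = -195849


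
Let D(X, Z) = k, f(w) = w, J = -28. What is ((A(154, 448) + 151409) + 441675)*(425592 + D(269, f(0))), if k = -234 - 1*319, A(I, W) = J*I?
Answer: 250251062108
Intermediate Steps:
A(I, W) = -28*I
k = -553 (k = -234 - 319 = -553)
D(X, Z) = -553
((A(154, 448) + 151409) + 441675)*(425592 + D(269, f(0))) = ((-28*154 + 151409) + 441675)*(425592 - 553) = ((-4312 + 151409) + 441675)*425039 = (147097 + 441675)*425039 = 588772*425039 = 250251062108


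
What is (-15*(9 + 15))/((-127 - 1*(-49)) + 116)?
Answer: -180/19 ≈ -9.4737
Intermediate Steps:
(-15*(9 + 15))/((-127 - 1*(-49)) + 116) = (-15*24)/((-127 + 49) + 116) = -360/(-78 + 116) = -360/38 = -360*1/38 = -180/19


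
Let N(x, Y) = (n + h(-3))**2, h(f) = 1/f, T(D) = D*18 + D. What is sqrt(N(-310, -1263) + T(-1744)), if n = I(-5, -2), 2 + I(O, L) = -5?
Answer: 2*I*sqrt(74435)/3 ≈ 181.89*I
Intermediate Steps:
I(O, L) = -7 (I(O, L) = -2 - 5 = -7)
n = -7
T(D) = 19*D (T(D) = 18*D + D = 19*D)
N(x, Y) = 484/9 (N(x, Y) = (-7 + 1/(-3))**2 = (-7 - 1/3)**2 = (-22/3)**2 = 484/9)
sqrt(N(-310, -1263) + T(-1744)) = sqrt(484/9 + 19*(-1744)) = sqrt(484/9 - 33136) = sqrt(-297740/9) = 2*I*sqrt(74435)/3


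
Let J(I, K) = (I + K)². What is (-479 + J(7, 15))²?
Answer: 25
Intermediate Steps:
(-479 + J(7, 15))² = (-479 + (7 + 15)²)² = (-479 + 22²)² = (-479 + 484)² = 5² = 25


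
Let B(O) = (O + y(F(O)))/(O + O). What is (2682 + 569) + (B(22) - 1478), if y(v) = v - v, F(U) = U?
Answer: 3547/2 ≈ 1773.5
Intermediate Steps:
y(v) = 0
B(O) = ½ (B(O) = (O + 0)/(O + O) = O/((2*O)) = O*(1/(2*O)) = ½)
(2682 + 569) + (B(22) - 1478) = (2682 + 569) + (½ - 1478) = 3251 - 2955/2 = 3547/2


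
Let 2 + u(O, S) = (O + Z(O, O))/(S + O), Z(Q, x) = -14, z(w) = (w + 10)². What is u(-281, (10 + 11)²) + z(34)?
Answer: 61829/32 ≈ 1932.2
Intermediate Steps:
z(w) = (10 + w)²
u(O, S) = -2 + (-14 + O)/(O + S) (u(O, S) = -2 + (O - 14)/(S + O) = -2 + (-14 + O)/(O + S))
u(-281, (10 + 11)²) + z(34) = (-14 - 1*(-281) - 2*(10 + 11)²)/(-281 + (10 + 11)²) + (10 + 34)² = (-14 + 281 - 2*21²)/(-281 + 21²) + 44² = (-14 + 281 - 2*441)/(-281 + 441) + 1936 = (-14 + 281 - 882)/160 + 1936 = (1/160)*(-615) + 1936 = -123/32 + 1936 = 61829/32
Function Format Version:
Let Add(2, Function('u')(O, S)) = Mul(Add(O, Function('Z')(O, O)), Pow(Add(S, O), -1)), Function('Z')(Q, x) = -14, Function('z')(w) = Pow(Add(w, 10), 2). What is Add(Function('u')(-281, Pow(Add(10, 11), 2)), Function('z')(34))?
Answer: Rational(61829, 32) ≈ 1932.2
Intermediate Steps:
Function('z')(w) = Pow(Add(10, w), 2)
Function('u')(O, S) = Add(-2, Mul(Pow(Add(O, S), -1), Add(-14, O))) (Function('u')(O, S) = Add(-2, Mul(Add(O, -14), Pow(Add(S, O), -1))) = Add(-2, Mul(Add(-14, O), Pow(Add(O, S), -1))) = Add(-2, Mul(Pow(Add(O, S), -1), Add(-14, O))))
Add(Function('u')(-281, Pow(Add(10, 11), 2)), Function('z')(34)) = Add(Mul(Pow(Add(-281, Pow(Add(10, 11), 2)), -1), Add(-14, Mul(-1, -281), Mul(-2, Pow(Add(10, 11), 2)))), Pow(Add(10, 34), 2)) = Add(Mul(Pow(Add(-281, Pow(21, 2)), -1), Add(-14, 281, Mul(-2, Pow(21, 2)))), Pow(44, 2)) = Add(Mul(Pow(Add(-281, 441), -1), Add(-14, 281, Mul(-2, 441))), 1936) = Add(Mul(Pow(160, -1), Add(-14, 281, -882)), 1936) = Add(Mul(Rational(1, 160), -615), 1936) = Add(Rational(-123, 32), 1936) = Rational(61829, 32)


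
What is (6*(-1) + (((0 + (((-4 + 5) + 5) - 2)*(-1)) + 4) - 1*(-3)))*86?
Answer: -258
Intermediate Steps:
(6*(-1) + (((0 + (((-4 + 5) + 5) - 2)*(-1)) + 4) - 1*(-3)))*86 = (-6 + (((0 + ((1 + 5) - 2)*(-1)) + 4) + 3))*86 = (-6 + (((0 + (6 - 2)*(-1)) + 4) + 3))*86 = (-6 + (((0 + 4*(-1)) + 4) + 3))*86 = (-6 + (((0 - 4) + 4) + 3))*86 = (-6 + ((-4 + 4) + 3))*86 = (-6 + (0 + 3))*86 = (-6 + 3)*86 = -3*86 = -258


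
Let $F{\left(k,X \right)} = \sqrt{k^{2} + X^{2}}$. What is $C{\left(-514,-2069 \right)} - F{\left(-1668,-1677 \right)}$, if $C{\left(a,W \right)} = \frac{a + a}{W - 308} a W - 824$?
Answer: $\frac{1091284400}{2377} - 3 \sqrt{621617} \approx 4.5674 \cdot 10^{5}$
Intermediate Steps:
$C{\left(a,W \right)} = -824 + \frac{2 W a^{2}}{-308 + W}$ ($C{\left(a,W \right)} = \frac{2 a}{-308 + W} a W - 824 = \frac{2 a^{2}}{-308 + W} W - 824 = \frac{2 W a^{2}}{-308 + W} - 824 = -824 + \frac{2 W a^{2}}{-308 + W}$)
$F{\left(k,X \right)} = \sqrt{X^{2} + k^{2}}$
$C{\left(-514,-2069 \right)} - F{\left(-1668,-1677 \right)} = \frac{2 \left(126896 - -852428 - 2069 \left(-514\right)^{2}\right)}{-308 - 2069} - \sqrt{\left(-1677\right)^{2} + \left(-1668\right)^{2}} = \frac{2 \left(126896 + 852428 - 546621524\right)}{-2377} - \sqrt{2812329 + 2782224} = 2 \left(- \frac{1}{2377}\right) \left(126896 + 852428 - 546621524\right) - \sqrt{5594553} = 2 \left(- \frac{1}{2377}\right) \left(-545642200\right) - 3 \sqrt{621617} = \frac{1091284400}{2377} - 3 \sqrt{621617}$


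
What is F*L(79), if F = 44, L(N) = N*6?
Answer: 20856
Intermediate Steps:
L(N) = 6*N
F*L(79) = 44*(6*79) = 44*474 = 20856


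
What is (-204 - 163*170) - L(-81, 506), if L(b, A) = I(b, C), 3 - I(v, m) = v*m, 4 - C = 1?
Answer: -28160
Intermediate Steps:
C = 3 (C = 4 - 1*1 = 4 - 1 = 3)
I(v, m) = 3 - m*v (I(v, m) = 3 - v*m = 3 - m*v)
L(b, A) = 3 - 3*b (L(b, A) = 3 - 1*3*b = 3 - 3*b)
(-204 - 163*170) - L(-81, 506) = (-204 - 163*170) - (3 - 3*(-81)) = (-204 - 27710) - (3 + 243) = -27914 - 1*246 = -27914 - 246 = -28160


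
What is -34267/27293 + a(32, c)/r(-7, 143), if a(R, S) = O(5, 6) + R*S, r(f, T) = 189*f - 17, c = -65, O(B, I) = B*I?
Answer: 1003287/3657262 ≈ 0.27433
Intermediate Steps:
r(f, T) = -17 + 189*f
a(R, S) = 30 + R*S (a(R, S) = 5*6 + R*S = 30 + R*S)
-34267/27293 + a(32, c)/r(-7, 143) = -34267/27293 + (30 + 32*(-65))/(-17 + 189*(-7)) = -34267*1/27293 + (30 - 2080)/(-17 - 1323) = -34267/27293 - 2050/(-1340) = -34267/27293 - 2050*(-1/1340) = -34267/27293 + 205/134 = 1003287/3657262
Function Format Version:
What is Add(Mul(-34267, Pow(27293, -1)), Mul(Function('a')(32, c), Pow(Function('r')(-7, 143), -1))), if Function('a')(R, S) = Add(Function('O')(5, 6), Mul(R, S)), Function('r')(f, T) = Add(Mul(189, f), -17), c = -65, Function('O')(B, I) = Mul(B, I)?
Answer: Rational(1003287, 3657262) ≈ 0.27433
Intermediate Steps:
Function('r')(f, T) = Add(-17, Mul(189, f))
Function('a')(R, S) = Add(30, Mul(R, S)) (Function('a')(R, S) = Add(Mul(5, 6), Mul(R, S)) = Add(30, Mul(R, S)))
Add(Mul(-34267, Pow(27293, -1)), Mul(Function('a')(32, c), Pow(Function('r')(-7, 143), -1))) = Add(Mul(-34267, Pow(27293, -1)), Mul(Add(30, Mul(32, -65)), Pow(Add(-17, Mul(189, -7)), -1))) = Add(Mul(-34267, Rational(1, 27293)), Mul(Add(30, -2080), Pow(Add(-17, -1323), -1))) = Add(Rational(-34267, 27293), Mul(-2050, Pow(-1340, -1))) = Add(Rational(-34267, 27293), Mul(-2050, Rational(-1, 1340))) = Add(Rational(-34267, 27293), Rational(205, 134)) = Rational(1003287, 3657262)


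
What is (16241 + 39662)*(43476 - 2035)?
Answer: 2316676223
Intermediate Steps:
(16241 + 39662)*(43476 - 2035) = 55903*41441 = 2316676223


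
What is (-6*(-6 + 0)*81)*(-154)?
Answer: -449064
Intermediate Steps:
(-6*(-6 + 0)*81)*(-154) = (-6*(-6)*81)*(-154) = (36*81)*(-154) = 2916*(-154) = -449064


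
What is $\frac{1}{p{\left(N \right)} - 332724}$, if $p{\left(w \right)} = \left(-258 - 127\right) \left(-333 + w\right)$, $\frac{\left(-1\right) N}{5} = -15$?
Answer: $- \frac{1}{233394} \approx -4.2846 \cdot 10^{-6}$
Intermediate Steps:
$N = 75$ ($N = \left(-5\right) \left(-15\right) = 75$)
$p{\left(w \right)} = 128205 - 385 w$ ($p{\left(w \right)} = - 385 \left(-333 + w\right) = 128205 - 385 w$)
$\frac{1}{p{\left(N \right)} - 332724} = \frac{1}{\left(128205 - 28875\right) - 332724} = \frac{1}{99330 - 332724} = \frac{1}{-233394} = - \frac{1}{233394}$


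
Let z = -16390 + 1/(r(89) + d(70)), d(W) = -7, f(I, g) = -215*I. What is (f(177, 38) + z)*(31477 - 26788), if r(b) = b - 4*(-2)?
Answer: -2552925529/10 ≈ -2.5529e+8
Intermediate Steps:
r(b) = 8 + b (r(b) = b + 8 = 8 + b)
z = -1475099/90 (z = -16390 + 1/((8 + 89) - 7) = -16390 + 1/(97 - 7) = -16390 + 1/90 = -1475099/90 ≈ -16390.)
(f(177, 38) + z)*(31477 - 26788) = (-215*177 - 1475099/90)*(31477 - 26788) = (-38055 - 1475099/90)*4689 = -4900049/90*4689 = -2552925529/10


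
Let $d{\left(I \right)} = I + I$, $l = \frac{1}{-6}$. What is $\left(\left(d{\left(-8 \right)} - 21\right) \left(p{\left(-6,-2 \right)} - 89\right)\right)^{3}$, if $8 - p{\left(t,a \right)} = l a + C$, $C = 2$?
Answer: $\frac{791453125000}{27} \approx 2.9313 \cdot 10^{10}$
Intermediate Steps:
$l = - \frac{1}{6} \approx -0.16667$
$d{\left(I \right)} = 2 I$
$p{\left(t,a \right)} = 6 + \frac{a}{6}$ ($p{\left(t,a \right)} = 8 - \left(- \frac{a}{6} + 2\right) = 8 - \left(2 - \frac{a}{6}\right) = 8 + \left(-2 + \frac{a}{6}\right) = 6 + \frac{a}{6}$)
$\left(\left(d{\left(-8 \right)} - 21\right) \left(p{\left(-6,-2 \right)} - 89\right)\right)^{3} = \left(\left(2 \left(-8\right) - 21\right) \left(\left(6 + \frac{1}{6} \left(-2\right)\right) - 89\right)\right)^{3} = \left(\left(-16 - 21\right) \left(\left(6 - \frac{1}{3}\right) - 89\right)\right)^{3} = \left(- 37 \left(\frac{17}{3} - 89\right)\right)^{3} = \left(\left(-37\right) \left(- \frac{250}{3}\right)\right)^{3} = \left(\frac{9250}{3}\right)^{3} = \frac{791453125000}{27}$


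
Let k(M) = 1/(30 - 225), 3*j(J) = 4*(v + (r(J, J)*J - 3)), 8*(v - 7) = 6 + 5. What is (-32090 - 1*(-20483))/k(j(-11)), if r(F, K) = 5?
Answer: 2263365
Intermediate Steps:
v = 67/8 (v = 7 + (6 + 5)/8 = 7 + (⅛)*11 = 7 + 11/8 = 67/8 ≈ 8.3750)
j(J) = 43/6 + 20*J/3 (j(J) = (4*(67/8 + (5*J - 3)))/3 = (4*(67/8 + (-3 + 5*J)))/3 = (4*(43/8 + 5*J))/3 = (43/2 + 20*J)/3 = 43/6 + 20*J/3)
k(M) = -1/195 (k(M) = 1/(-195) = -1/195)
(-32090 - 1*(-20483))/k(j(-11)) = (-32090 - 1*(-20483))/(-1/195) = (-32090 + 20483)*(-195) = -11607*(-195) = 2263365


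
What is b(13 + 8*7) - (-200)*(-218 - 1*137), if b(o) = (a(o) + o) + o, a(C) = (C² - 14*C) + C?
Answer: -66998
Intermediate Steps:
a(C) = C² - 13*C
b(o) = 2*o + o*(-13 + o) (b(o) = (o*(-13 + o) + o) + o = (o + o*(-13 + o)) + o = 2*o + o*(-13 + o))
b(13 + 8*7) - (-200)*(-218 - 1*137) = (13 + 8*7)*(-11 + (13 + 8*7)) - (-200)*(-218 - 1*137) = (13 + 56)*(-11 + (13 + 56)) - (-200)*(-218 - 137) = 69*(-11 + 69) - (-200)*(-355) = 69*58 - 1*71000 = 4002 - 71000 = -66998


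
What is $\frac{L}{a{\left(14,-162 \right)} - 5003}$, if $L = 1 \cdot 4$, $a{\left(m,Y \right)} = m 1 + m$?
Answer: $- \frac{4}{4975} \approx -0.00080402$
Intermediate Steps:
$a{\left(m,Y \right)} = 2 m$ ($a{\left(m,Y \right)} = m + m = 2 m$)
$L = 4$
$\frac{L}{a{\left(14,-162 \right)} - 5003} = \frac{4}{2 \cdot 14 - 5003} = \frac{4}{28 - 5003} = \frac{4}{-4975} = 4 \left(- \frac{1}{4975}\right) = - \frac{4}{4975}$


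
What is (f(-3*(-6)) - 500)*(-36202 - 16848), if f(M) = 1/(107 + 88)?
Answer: 1034464390/39 ≈ 2.6525e+7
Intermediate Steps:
f(M) = 1/195
(f(-3*(-6)) - 500)*(-36202 - 16848) = (1/195 - 500)*(-36202 - 16848) = -97499/195*(-53050) = 1034464390/39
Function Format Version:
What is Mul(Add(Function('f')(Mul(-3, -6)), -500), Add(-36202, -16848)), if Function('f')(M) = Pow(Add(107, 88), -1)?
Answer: Rational(1034464390, 39) ≈ 2.6525e+7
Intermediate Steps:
Function('f')(M) = Rational(1, 195) (Function('f')(M) = Pow(195, -1) = Rational(1, 195))
Mul(Add(Function('f')(Mul(-3, -6)), -500), Add(-36202, -16848)) = Mul(Add(Rational(1, 195), -500), Add(-36202, -16848)) = Mul(Rational(-97499, 195), -53050) = Rational(1034464390, 39)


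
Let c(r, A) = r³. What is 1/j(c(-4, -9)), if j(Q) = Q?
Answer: -1/64 ≈ -0.015625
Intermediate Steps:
1/j(c(-4, -9)) = 1/((-4)³) = 1/(-64) = -1/64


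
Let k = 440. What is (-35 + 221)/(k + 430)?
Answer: 31/145 ≈ 0.21379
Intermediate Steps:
(-35 + 221)/(k + 430) = (-35 + 221)/(440 + 430) = 186/870 = 186*(1/870) = 31/145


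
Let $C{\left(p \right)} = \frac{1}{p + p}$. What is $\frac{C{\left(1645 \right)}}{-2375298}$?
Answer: $- \frac{1}{7814730420} \approx -1.2796 \cdot 10^{-10}$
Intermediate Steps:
$C{\left(p \right)} = \frac{1}{2 p}$
$\frac{C{\left(1645 \right)}}{-2375298} = \frac{\frac{1}{2} \cdot \frac{1}{1645}}{-2375298} = \frac{1}{2} \cdot \frac{1}{1645} \left(- \frac{1}{2375298}\right) = \frac{1}{3290} \left(- \frac{1}{2375298}\right) = - \frac{1}{7814730420}$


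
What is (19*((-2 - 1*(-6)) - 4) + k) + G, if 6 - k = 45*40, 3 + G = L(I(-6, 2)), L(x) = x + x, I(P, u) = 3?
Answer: -1791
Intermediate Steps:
L(x) = 2*x
G = 3 (G = -3 + 2*3 = -3 + 6 = 3)
k = -1794 (k = 6 - 45*40 = 6 - 1*1800 = 6 - 1800 = -1794)
(19*((-2 - 1*(-6)) - 4) + k) + G = (19*((-2 - 1*(-6)) - 4) - 1794) + 3 = (19*((-2 + 6) - 4) - 1794) + 3 = (19*(4 - 4) - 1794) + 3 = (19*0 - 1794) + 3 = (0 - 1794) + 3 = -1794 + 3 = -1791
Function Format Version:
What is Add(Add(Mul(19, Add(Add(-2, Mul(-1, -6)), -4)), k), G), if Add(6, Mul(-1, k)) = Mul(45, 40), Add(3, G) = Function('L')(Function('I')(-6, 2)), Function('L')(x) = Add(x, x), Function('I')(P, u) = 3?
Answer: -1791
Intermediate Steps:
Function('L')(x) = Mul(2, x)
G = 3 (G = Add(-3, Mul(2, 3)) = Add(-3, 6) = 3)
k = -1794 (k = Add(6, Mul(-1, Mul(45, 40))) = Add(6, Mul(-1, 1800)) = Add(6, -1800) = -1794)
Add(Add(Mul(19, Add(Add(-2, Mul(-1, -6)), -4)), k), G) = Add(Add(Mul(19, Add(Add(-2, Mul(-1, -6)), -4)), -1794), 3) = Add(Add(Mul(19, Add(Add(-2, 6), -4)), -1794), 3) = Add(Add(Mul(19, Add(4, -4)), -1794), 3) = Add(Add(Mul(19, 0), -1794), 3) = Add(Add(0, -1794), 3) = Add(-1794, 3) = -1791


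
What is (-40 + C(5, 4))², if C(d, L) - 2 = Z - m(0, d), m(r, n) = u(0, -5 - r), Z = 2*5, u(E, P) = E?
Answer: 784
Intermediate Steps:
Z = 10
m(r, n) = 0
C(d, L) = 12 (C(d, L) = 2 + (10 - 1*0) = 2 + (10 + 0) = 2 + 10 = 12)
(-40 + C(5, 4))² = (-40 + 12)² = (-28)² = 784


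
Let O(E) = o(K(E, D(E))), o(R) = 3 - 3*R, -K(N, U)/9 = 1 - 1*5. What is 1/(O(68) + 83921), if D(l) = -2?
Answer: 1/83816 ≈ 1.1931e-5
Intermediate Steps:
K(N, U) = 36 (K(N, U) = -9*(1 - 1*5) = -9*(1 - 5) = -9*(-4) = 36)
O(E) = -105 (O(E) = 3 - 3*36 = 3 - 108 = -105)
1/(O(68) + 83921) = 1/(-105 + 83921) = 1/83816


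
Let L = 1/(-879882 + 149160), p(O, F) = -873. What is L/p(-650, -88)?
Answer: 1/637920306 ≈ 1.5676e-9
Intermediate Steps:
L = -1/730722 (L = 1/(-730722) = -1/730722 ≈ -1.3685e-6)
L/p(-650, -88) = -1/730722/(-873) = -1/730722*(-1/873) = 1/637920306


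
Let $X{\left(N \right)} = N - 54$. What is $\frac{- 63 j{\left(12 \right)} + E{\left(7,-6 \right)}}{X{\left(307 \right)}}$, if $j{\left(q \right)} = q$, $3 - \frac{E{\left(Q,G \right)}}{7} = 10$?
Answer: $- \frac{35}{11} \approx -3.1818$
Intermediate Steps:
$E{\left(Q,G \right)} = -49$ ($E{\left(Q,G \right)} = 21 - 70 = -49$)
$X{\left(N \right)} = -54 + N$ ($X{\left(N \right)} = N - 54 = -54 + N$)
$\frac{- 63 j{\left(12 \right)} + E{\left(7,-6 \right)}}{X{\left(307 \right)}} = \frac{\left(-63\right) 12 - 49}{-54 + 307} = \frac{-756 - 49}{253} = \left(-805\right) \frac{1}{253} = - \frac{35}{11}$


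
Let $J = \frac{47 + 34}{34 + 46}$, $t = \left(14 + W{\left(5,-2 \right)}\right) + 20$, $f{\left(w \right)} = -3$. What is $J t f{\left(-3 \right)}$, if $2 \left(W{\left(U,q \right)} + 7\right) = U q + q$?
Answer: $- \frac{5103}{80} \approx -63.787$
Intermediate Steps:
$W{\left(U,q \right)} = -7 + \frac{q}{2} + \frac{U q}{2}$ ($W{\left(U,q \right)} = -7 + \frac{U q + q}{2} = -7 + \frac{q + U q}{2} = -7 + \left(\frac{q}{2} + \frac{U q}{2}\right) = -7 + \frac{q}{2} + \frac{U q}{2}$)
$t = 21$ ($t = \left(14 + \left(-7 + \frac{1}{2} \left(-2\right) + \frac{1}{2} \cdot 5 \left(-2\right)\right)\right) + 20 = \left(14 - 13\right) + 20 = 1 + 20 = 21$)
$J = \frac{81}{80} \approx 1.0125$
$J t f{\left(-3 \right)} = \frac{81}{80} \cdot 21 \left(-3\right) = \frac{1701}{80} \left(-3\right) = - \frac{5103}{80}$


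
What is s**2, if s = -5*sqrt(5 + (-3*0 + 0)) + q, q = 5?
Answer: 150 - 50*sqrt(5) ≈ 38.197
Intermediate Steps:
s = 5 - 5*sqrt(5) (s = -5*sqrt(5 + (-3*0 + 0)) + 5 = -5*sqrt(5 + (0 + 0)) + 5 = -5*sqrt(5 + 0) + 5 = -5*sqrt(5) + 5 = 5 - 5*sqrt(5) ≈ -6.1803)
s**2 = (5 - 5*sqrt(5))**2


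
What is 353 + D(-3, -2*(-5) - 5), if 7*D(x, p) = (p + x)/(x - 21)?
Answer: 29651/84 ≈ 352.99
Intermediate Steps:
D(x, p) = (p + x)/(7*(-21 + x)) (D(x, p) = ((p + x)/(x - 21))/7 = ((p + x)/(-21 + x))/7 = (p + x)/(7*(-21 + x)))
353 + D(-3, -2*(-5) - 5) = 353 + ((-2*(-5) - 5) - 3)/(7*(-21 - 3)) = 353 + (⅐)*((10 - 5) - 3)/(-24) = 353 + (⅐)*(-1/24)*(5 - 3) = 353 + (⅐)*(-1/24)*2 = 353 - 1/84 = 29651/84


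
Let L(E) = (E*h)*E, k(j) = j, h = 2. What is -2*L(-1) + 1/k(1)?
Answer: -3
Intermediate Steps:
L(E) = 2*E² (L(E) = (E*2)*E = (2*E)*E = 2*E²)
-2*L(-1) + 1/k(1) = -4*(-1)² + 1/1 = -4 + 1 = -3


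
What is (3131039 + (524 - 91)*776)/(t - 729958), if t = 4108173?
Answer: 3467047/3378215 ≈ 1.0263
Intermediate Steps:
(3131039 + (524 - 91)*776)/(t - 729958) = (3131039 + (524 - 91)*776)/(4108173 - 729958) = (3131039 + 433*776)/3378215 = (3131039 + 336008)*(1/3378215) = 3467047*(1/3378215) = 3467047/3378215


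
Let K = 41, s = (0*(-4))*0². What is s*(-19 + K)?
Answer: 0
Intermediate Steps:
s = 0 (s = 0*0 = 0)
s*(-19 + K) = 0*(-19 + 41) = 0*22 = 0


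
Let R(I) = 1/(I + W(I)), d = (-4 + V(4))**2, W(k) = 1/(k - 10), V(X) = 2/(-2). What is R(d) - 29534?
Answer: -11104769/376 ≈ -29534.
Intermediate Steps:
V(X) = -1 (V(X) = 2*(-1/2) = -1)
W(k) = 1/(-10 + k)
d = 25 (d = (-4 - 1)**2 = (-5)**2 = 25)
R(I) = 1/(I + 1/(-10 + I))
R(d) - 29534 = (-10 + 25)/(1 + 25*(-10 + 25)) - 29534 = 15/(1 + 25*15) - 29534 = 15/(1 + 375) - 29534 = 15/376 - 29534 = -11104769/376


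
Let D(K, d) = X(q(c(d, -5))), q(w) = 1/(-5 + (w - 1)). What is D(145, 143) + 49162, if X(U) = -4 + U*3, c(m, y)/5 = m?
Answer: 34853025/709 ≈ 49158.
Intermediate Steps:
c(m, y) = 5*m
q(w) = 1/(-6 + w) (q(w) = 1/(-5 + (-1 + w)) = 1/(-6 + w))
X(U) = -4 + 3*U
D(K, d) = -4 + 3/(-6 + 5*d)
D(145, 143) + 49162 = (27 - 20*143)/(-6 + 5*143) + 49162 = (27 - 2860)/(-6 + 715) + 49162 = -2833/709 + 49162 = 34853025/709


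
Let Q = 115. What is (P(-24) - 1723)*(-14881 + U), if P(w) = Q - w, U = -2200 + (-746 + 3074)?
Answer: 23368752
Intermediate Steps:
U = 128 (U = -2200 + 2328 = 128)
P(w) = 115 - w
(P(-24) - 1723)*(-14881 + U) = ((115 - 1*(-24)) - 1723)*(-14881 + 128) = ((115 + 24) - 1723)*(-14753) = (139 - 1723)*(-14753) = -1584*(-14753) = 23368752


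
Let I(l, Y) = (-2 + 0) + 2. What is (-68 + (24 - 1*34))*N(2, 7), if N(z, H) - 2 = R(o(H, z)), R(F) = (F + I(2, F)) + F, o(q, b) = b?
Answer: -468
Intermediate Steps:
I(l, Y) = 0 (I(l, Y) = -2 + 2 = 0)
R(F) = 2*F (R(F) = (F + 0) + F = F + F = 2*F)
N(z, H) = 2 + 2*z
(-68 + (24 - 1*34))*N(2, 7) = (-68 + (24 - 1*34))*(2 + 2*2) = (-68 + (24 - 34))*(2 + 4) = (-68 - 10)*6 = -78*6 = -468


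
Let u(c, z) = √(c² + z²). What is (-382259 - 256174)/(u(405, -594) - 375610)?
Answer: 239801819130/141082355239 + 17237691*√709/141082355239 ≈ 1.7030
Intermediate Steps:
(-382259 - 256174)/(u(405, -594) - 375610) = (-382259 - 256174)/(√(405² + (-594)²) - 375610) = -638433/(√(164025 + 352836) - 375610) = -638433/(√516861 - 375610) = -638433/(27*√709 - 375610) = -638433/(-375610 + 27*√709)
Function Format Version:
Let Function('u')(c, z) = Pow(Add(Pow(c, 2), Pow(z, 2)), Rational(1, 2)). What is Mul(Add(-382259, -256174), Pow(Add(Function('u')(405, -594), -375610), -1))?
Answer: Add(Rational(239801819130, 141082355239), Mul(Rational(17237691, 141082355239), Pow(709, Rational(1, 2)))) ≈ 1.7030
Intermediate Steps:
Mul(Add(-382259, -256174), Pow(Add(Function('u')(405, -594), -375610), -1)) = Mul(Add(-382259, -256174), Pow(Add(Pow(Add(Pow(405, 2), Pow(-594, 2)), Rational(1, 2)), -375610), -1)) = Mul(-638433, Pow(Add(Pow(Add(164025, 352836), Rational(1, 2)), -375610), -1)) = Mul(-638433, Pow(Add(Pow(516861, Rational(1, 2)), -375610), -1)) = Mul(-638433, Pow(Add(Mul(27, Pow(709, Rational(1, 2))), -375610), -1)) = Mul(-638433, Pow(Add(-375610, Mul(27, Pow(709, Rational(1, 2)))), -1))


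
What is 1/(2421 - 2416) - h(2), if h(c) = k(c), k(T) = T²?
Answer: -19/5 ≈ -3.8000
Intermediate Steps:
h(c) = c²
1/(2421 - 2416) - h(2) = 1/(2421 - 2416) - 1*2² = 1/5 - 1*4 = ⅕ - 4 = -19/5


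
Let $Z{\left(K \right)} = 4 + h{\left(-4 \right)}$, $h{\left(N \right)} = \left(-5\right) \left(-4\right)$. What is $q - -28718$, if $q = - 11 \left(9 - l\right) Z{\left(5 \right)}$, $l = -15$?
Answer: $22382$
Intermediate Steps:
$h{\left(N \right)} = 20$
$Z{\left(K \right)} = 24$ ($Z{\left(K \right)} = 4 + 20 = 24$)
$q = -6336$ ($q = - 11 \left(9 - -15\right) 24 = - 11 \left(9 + 15\right) 24 = \left(-11\right) 24 \cdot 24 = \left(-264\right) 24 = -6336$)
$q - -28718 = -6336 - -28718 = -6336 + 28718 = 22382$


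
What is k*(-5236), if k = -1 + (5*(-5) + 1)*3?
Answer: 382228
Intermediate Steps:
k = -73 (k = -1 + (-25 + 1)*3 = -1 - 24*3 = -1 - 72 = -73)
k*(-5236) = -73*(-5236) = 382228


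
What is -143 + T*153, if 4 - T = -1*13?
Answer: 2458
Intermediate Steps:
T = 17 (T = 4 - (-1)*13 = 4 - 1*(-13) = 4 + 13 = 17)
-143 + T*153 = -143 + 17*153 = -143 + 2601 = 2458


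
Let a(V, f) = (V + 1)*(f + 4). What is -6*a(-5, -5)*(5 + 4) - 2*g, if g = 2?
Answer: -220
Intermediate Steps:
a(V, f) = (1 + V)*(4 + f)
-6*a(-5, -5)*(5 + 4) - 2*g = -6*(4 - 5 + 4*(-5) - 5*(-5))*(5 + 4) - 2*2 = -6*(4 - 5 - 20 + 25)*9 - 4 = -24*9 - 4 = -6*36 - 4 = -216 - 4 = -220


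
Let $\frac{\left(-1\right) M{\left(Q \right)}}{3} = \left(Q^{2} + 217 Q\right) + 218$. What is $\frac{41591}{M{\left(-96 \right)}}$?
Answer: $\frac{41591}{34194} \approx 1.2163$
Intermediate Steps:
$M{\left(Q \right)} = -654 - 651 Q - 3 Q^{2}$ ($M{\left(Q \right)} = - 3 \left(\left(Q^{2} + 217 Q\right) + 218\right) = - 3 \left(218 + Q^{2} + 217 Q\right) = -654 - 651 Q - 3 Q^{2}$)
$\frac{41591}{M{\left(-96 \right)}} = \frac{41591}{-654 - -62496 - 3 \left(-96\right)^{2}} = \frac{41591}{-654 + 62496 - 27648} = \frac{41591}{34194}$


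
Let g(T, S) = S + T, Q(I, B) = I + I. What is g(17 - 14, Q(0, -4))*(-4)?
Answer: -12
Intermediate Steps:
Q(I, B) = 2*I
g(17 - 14, Q(0, -4))*(-4) = (2*0 + (17 - 14))*(-4) = (0 + 3)*(-4) = 3*(-4) = -12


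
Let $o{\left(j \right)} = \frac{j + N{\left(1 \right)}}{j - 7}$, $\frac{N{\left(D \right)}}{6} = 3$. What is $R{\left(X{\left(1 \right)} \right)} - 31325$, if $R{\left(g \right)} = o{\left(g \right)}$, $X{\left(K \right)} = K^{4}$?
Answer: $- \frac{187969}{6} \approx -31328.0$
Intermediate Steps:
$N{\left(D \right)} = 18$ ($N{\left(D \right)} = 6 \cdot 3 = 18$)
$o{\left(j \right)} = \frac{18 + j}{-7 + j}$ ($o{\left(j \right)} = \frac{j + 18}{j - 7} = \frac{18 + j}{-7 + j}$)
$R{\left(g \right)} = \frac{18 + g}{-7 + g}$
$R{\left(X{\left(1 \right)} \right)} - 31325 = \frac{18 + 1^{4}}{-7 + 1^{4}} - 31325 = \frac{18 + 1}{-7 + 1} - 31325 = \frac{1}{-6} \cdot 19 - 31325 = \left(- \frac{1}{6}\right) 19 - 31325 = - \frac{19}{6} - 31325 = - \frac{187969}{6}$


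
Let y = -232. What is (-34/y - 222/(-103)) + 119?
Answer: 1449315/11948 ≈ 121.30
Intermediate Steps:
(-34/y - 222/(-103)) + 119 = (-34/(-232) - 222/(-103)) + 119 = (-34*(-1/232) - 222*(-1/103)) + 119 = (17/116 + 222/103) + 119 = 27503/11948 + 119 = 1449315/11948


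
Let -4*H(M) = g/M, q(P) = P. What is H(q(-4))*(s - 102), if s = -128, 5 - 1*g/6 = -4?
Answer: -3105/4 ≈ -776.25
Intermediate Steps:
g = 54 (g = 30 - 6*(-4) = 30 + 24 = 54)
H(M) = -27/(2*M)
H(q(-4))*(s - 102) = (-27/2/(-4))*(-128 - 102) = -27/2*(-1/4)*(-230) = (27/8)*(-230) = -3105/4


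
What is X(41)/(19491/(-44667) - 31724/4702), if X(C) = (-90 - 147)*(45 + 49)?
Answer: 779819980842/251443765 ≈ 3101.4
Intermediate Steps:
X(C) = -22278 (X(C) = -237*94 = -22278)
X(41)/(19491/(-44667) - 31724/4702) = -22278/(19491/(-44667) - 31724/4702) = -22278/(19491*(-1/44667) - 31724*1/4702) = -22278/(-6497/14889 - 15862/2351) = -22278/(-251443765/35004039) = -22278*(-35004039/251443765) = 779819980842/251443765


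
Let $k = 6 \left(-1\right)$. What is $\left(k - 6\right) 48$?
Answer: $-576$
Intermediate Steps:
$k = -6$
$\left(k - 6\right) 48 = \left(-6 - 6\right) 48 = \left(-12\right) 48 = -576$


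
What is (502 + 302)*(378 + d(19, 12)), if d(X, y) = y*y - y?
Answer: 410040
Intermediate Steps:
d(X, y) = y² - y
(502 + 302)*(378 + d(19, 12)) = (502 + 302)*(378 + 12*(-1 + 12)) = 804*(378 + 12*11) = 804*(378 + 132) = 804*510 = 410040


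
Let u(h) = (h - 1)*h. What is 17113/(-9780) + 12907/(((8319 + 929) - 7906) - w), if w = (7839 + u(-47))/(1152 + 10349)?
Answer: 1187821381549/150849135660 ≈ 7.8742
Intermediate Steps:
u(h) = h*(-1 + h) (u(h) = (-1 + h)*h = h*(-1 + h))
w = 10095/11501 (w = (7839 - 47*(-1 - 47))/(1152 + 10349) = (7839 - 47*(-48))/11501 = (7839 + 2256)*(1/11501) = 10095*(1/11501) = 10095/11501 ≈ 0.87775)
17113/(-9780) + 12907/(((8319 + 929) - 7906) - w) = 17113/(-9780) + 12907/(((8319 + 929) - 7906) - 1*10095/11501) = 17113*(-1/9780) + 12907/((9248 - 7906) - 10095/11501) = -17113/9780 + 12907/(1342 - 10095/11501) = -17113/9780 + 12907/(15424247/11501) = -17113/9780 + 12907*(11501/15424247) = -17113/9780 + 148443407/15424247 = 1187821381549/150849135660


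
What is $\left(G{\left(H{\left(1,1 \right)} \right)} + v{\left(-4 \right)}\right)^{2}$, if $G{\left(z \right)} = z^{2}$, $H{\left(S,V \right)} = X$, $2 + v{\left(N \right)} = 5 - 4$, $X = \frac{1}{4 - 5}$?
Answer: $0$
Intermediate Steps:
$X = -1$ ($X = \frac{1}{-1} = -1$)
$v{\left(N \right)} = -1$ ($v{\left(N \right)} = -2 + \left(5 - 4\right) = -2 + 1 = -1$)
$H{\left(S,V \right)} = -1$
$\left(G{\left(H{\left(1,1 \right)} \right)} + v{\left(-4 \right)}\right)^{2} = \left(\left(-1\right)^{2} - 1\right)^{2} = \left(1 - 1\right)^{2} = 0^{2} = 0$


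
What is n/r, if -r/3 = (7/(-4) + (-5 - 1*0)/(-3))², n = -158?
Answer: 7584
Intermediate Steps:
r = -1/48 (r = -3*(7/(-4) + (-5 - 1*0)/(-3))² = -3*(7*(-¼) + (-5 + 0)*(-⅓))² = -3*(-7/4 - 5*(-⅓))² = -3*(-7/4 + 5/3)² = -3*(-1/12)² = -3*1/144 = -1/48 ≈ -0.020833)
n/r = -158/(-1/48) = -158*(-48) = 7584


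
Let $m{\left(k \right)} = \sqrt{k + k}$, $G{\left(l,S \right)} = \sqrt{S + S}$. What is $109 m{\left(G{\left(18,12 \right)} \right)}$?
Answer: $218 \sqrt[4]{6} \approx 341.19$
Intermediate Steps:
$G{\left(l,S \right)} = \sqrt{2} \sqrt{S}$ ($G{\left(l,S \right)} = \sqrt{2 S} = \sqrt{2} \sqrt{S}$)
$m{\left(k \right)} = \sqrt{2} \sqrt{k}$ ($m{\left(k \right)} = \sqrt{2 k} = \sqrt{2} \sqrt{k}$)
$109 m{\left(G{\left(18,12 \right)} \right)} = 109 \sqrt{2} \sqrt{\sqrt{2} \sqrt{12}} = 109 \sqrt{2} \sqrt{\sqrt{2} \cdot 2 \sqrt{3}} = 109 \sqrt{2} \sqrt{2 \sqrt{6}} = 109 \sqrt{2} \cdot 2^{\frac{3}{4}} \sqrt[4]{3} = 109 \cdot 2 \sqrt[4]{6} = 218 \sqrt[4]{6}$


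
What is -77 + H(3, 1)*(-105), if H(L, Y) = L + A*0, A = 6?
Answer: -392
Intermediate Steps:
H(L, Y) = L (H(L, Y) = L + 6*0 = L + 0 = L)
-77 + H(3, 1)*(-105) = -77 + 3*(-105) = -77 - 315 = -392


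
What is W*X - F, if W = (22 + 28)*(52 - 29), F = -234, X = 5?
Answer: 5984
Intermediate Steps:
W = 1150 (W = 50*23 = 1150)
W*X - F = 1150*5 - 1*(-234) = 5750 + 234 = 5984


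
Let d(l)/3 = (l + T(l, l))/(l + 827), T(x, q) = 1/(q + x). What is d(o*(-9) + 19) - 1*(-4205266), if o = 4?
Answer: 12868113767/3060 ≈ 4.2053e+6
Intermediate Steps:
d(l) = 3*(l + 1/(2*l))/(827 + l) (d(l) = 3*((l + 1/(l + l))/(l + 827)) = 3*((l + 1/(2*l))/(827 + l)) = 3*(l + 1/(2*l))/(827 + l))
d(o*(-9) + 19) - 1*(-4205266) = 3*(1 + 2*(4*(-9) + 19)²)/(2*(4*(-9) + 19)*(827 + (4*(-9) + 19))) - 1*(-4205266) = 3*(1 + 2*(-36 + 19)²)/(2*(-36 + 19)*(827 + (-36 + 19))) + 4205266 = (3/2)*(1 + 2*(-17)²)/(-17*(827 - 17)) + 4205266 = (3/2)*(-1/17)*(1 + 2*289)/810 + 4205266 = (3/2)*(-1/17)*(1/810)*(1 + 578) + 4205266 = (3/2)*(-1/17)*(1/810)*579 + 4205266 = -193/3060 + 4205266 = 12868113767/3060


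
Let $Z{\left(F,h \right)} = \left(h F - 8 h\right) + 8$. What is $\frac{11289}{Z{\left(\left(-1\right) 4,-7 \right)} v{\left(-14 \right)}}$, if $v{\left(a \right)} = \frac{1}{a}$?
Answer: $- \frac{79023}{46} \approx -1717.9$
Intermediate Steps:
$Z{\left(F,h \right)} = 8 - 8 h + F h$ ($Z{\left(F,h \right)} = \left(F h - 8 h\right) + 8 = \left(- 8 h + F h\right) + 8 = 8 - 8 h + F h$)
$\frac{11289}{Z{\left(\left(-1\right) 4,-7 \right)} v{\left(-14 \right)}} = \frac{11289}{\left(8 - -56 + \left(-1\right) 4 \left(-7\right)\right) \frac{1}{-14}} = \frac{11289}{\left(8 + 56 - -28\right) \left(- \frac{1}{14}\right)} = \frac{11289}{\left(8 + 56 + 28\right) \left(- \frac{1}{14}\right)} = \frac{11289}{92 \left(- \frac{1}{14}\right)} = \frac{11289}{- \frac{46}{7}} = 11289 \left(- \frac{7}{46}\right) = - \frac{79023}{46}$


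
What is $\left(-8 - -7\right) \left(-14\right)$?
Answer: $14$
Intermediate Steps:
$\left(-8 - -7\right) \left(-14\right) = \left(-8 + 7\right) \left(-14\right) = \left(-1\right) \left(-14\right) = 14$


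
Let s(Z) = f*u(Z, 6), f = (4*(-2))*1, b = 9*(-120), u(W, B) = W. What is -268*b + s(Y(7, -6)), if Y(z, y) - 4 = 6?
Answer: 289360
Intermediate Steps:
Y(z, y) = 10 (Y(z, y) = 4 + 6 = 10)
b = -1080
f = -8 (f = -8*1 = -8)
s(Z) = -8*Z
-268*b + s(Y(7, -6)) = -268*(-1080) - 8*10 = 289440 - 80 = 289360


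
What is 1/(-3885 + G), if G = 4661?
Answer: 1/776 ≈ 0.0012887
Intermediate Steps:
1/(-3885 + G) = 1/(-3885 + 4661) = 1/776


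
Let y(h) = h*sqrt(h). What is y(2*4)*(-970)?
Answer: -15520*sqrt(2) ≈ -21949.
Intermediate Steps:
y(h) = h**(3/2)
y(2*4)*(-970) = (2*4)**(3/2)*(-970) = 8**(3/2)*(-970) = (16*sqrt(2))*(-970) = -15520*sqrt(2)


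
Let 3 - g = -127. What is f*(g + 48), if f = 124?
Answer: 22072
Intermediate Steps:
g = 130 (g = 3 - 1*(-127) = 3 + 127 = 130)
f*(g + 48) = 124*(130 + 48) = 124*178 = 22072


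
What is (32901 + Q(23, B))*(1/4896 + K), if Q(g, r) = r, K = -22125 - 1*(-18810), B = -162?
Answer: -177120598207/1632 ≈ -1.0853e+8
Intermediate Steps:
K = -3315 (K = -22125 + 18810 = -3315)
(32901 + Q(23, B))*(1/4896 + K) = (32901 - 162)*(1/4896 - 3315) = 32739*(1/4896 - 3315) = 32739*(-16230239/4896) = -177120598207/1632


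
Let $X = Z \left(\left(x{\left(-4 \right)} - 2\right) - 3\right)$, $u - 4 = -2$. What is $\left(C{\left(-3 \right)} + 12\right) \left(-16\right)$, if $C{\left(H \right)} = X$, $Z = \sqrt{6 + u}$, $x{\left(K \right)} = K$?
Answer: $-192 + 288 \sqrt{2} \approx 215.29$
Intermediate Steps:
$u = 2$ ($u = 4 - 2 = 2$)
$Z = 2 \sqrt{2}$ ($Z = \sqrt{6 + 2} = \sqrt{8} = 2 \sqrt{2} \approx 2.8284$)
$X = - 18 \sqrt{2}$ ($X = 2 \sqrt{2} \left(\left(-4 - 2\right) - 3\right) = 2 \sqrt{2} \left(-6 - 3\right) = 2 \sqrt{2} \left(-9\right) = - 18 \sqrt{2} \approx -25.456$)
$C{\left(H \right)} = - 18 \sqrt{2}$
$\left(C{\left(-3 \right)} + 12\right) \left(-16\right) = \left(- 18 \sqrt{2} + 12\right) \left(-16\right) = \left(12 - 18 \sqrt{2}\right) \left(-16\right) = -192 + 288 \sqrt{2}$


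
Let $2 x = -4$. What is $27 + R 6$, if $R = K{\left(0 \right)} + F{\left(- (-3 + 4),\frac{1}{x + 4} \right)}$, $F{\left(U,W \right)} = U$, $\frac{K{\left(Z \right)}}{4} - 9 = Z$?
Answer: $237$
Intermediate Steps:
$x = -2$ ($x = \frac{1}{2} \left(-4\right) = -2$)
$K{\left(Z \right)} = 36 + 4 Z$
$R = 35$ ($R = \left(36 + 4 \cdot 0\right) - \left(-3 + 4\right) = \left(36 + 0\right) - 1 = 36 - 1 = 35$)
$27 + R 6 = 27 + 35 \cdot 6 = 27 + 210 = 237$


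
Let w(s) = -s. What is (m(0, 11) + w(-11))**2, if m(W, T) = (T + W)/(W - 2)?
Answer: 121/4 ≈ 30.250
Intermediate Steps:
m(W, T) = (T + W)/(-2 + W)
(m(0, 11) + w(-11))**2 = ((11 + 0)/(-2 + 0) - 1*(-11))**2 = (11/(-2) + 11)**2 = (-1/2*11 + 11)**2 = (-11/2 + 11)**2 = (11/2)**2 = 121/4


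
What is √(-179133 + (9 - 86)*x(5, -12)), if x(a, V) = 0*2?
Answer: 29*I*√213 ≈ 423.24*I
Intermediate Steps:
x(a, V) = 0
√(-179133 + (9 - 86)*x(5, -12)) = √(-179133 + (9 - 86)*0) = √(-179133 - 77*0) = √(-179133 + 0) = √(-179133) = 29*I*√213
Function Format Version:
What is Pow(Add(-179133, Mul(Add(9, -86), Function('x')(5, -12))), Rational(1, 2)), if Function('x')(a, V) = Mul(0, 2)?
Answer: Mul(29, I, Pow(213, Rational(1, 2))) ≈ Mul(423.24, I)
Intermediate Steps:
Function('x')(a, V) = 0
Pow(Add(-179133, Mul(Add(9, -86), Function('x')(5, -12))), Rational(1, 2)) = Pow(Add(-179133, Mul(Add(9, -86), 0)), Rational(1, 2)) = Pow(Add(-179133, Mul(-77, 0)), Rational(1, 2)) = Pow(Add(-179133, 0), Rational(1, 2)) = Pow(-179133, Rational(1, 2)) = Mul(29, I, Pow(213, Rational(1, 2)))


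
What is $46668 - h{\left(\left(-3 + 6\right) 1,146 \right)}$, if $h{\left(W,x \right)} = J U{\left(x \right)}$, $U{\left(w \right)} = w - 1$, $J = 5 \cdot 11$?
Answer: $38693$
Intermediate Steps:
$J = 55$
$U{\left(w \right)} = -1 + w$
$h{\left(W,x \right)} = -55 + 55 x$ ($h{\left(W,x \right)} = 55 \left(-1 + x\right) = -55 + 55 x$)
$46668 - h{\left(\left(-3 + 6\right) 1,146 \right)} = 46668 - \left(-55 + 55 \cdot 146\right) = 46668 - \left(-55 + 8030\right) = 46668 - 7975 = 38693$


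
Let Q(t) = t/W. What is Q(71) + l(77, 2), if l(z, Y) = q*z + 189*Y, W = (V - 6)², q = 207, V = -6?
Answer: 2349719/144 ≈ 16318.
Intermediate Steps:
W = 144 (W = (-6 - 6)² = (-12)² = 144)
l(z, Y) = 189*Y + 207*z (l(z, Y) = 207*z + 189*Y = 189*Y + 207*z)
Q(t) = t/144
Q(71) + l(77, 2) = (1/144)*71 + (189*2 + 207*77) = 71/144 + (378 + 15939) = 71/144 + 16317 = 2349719/144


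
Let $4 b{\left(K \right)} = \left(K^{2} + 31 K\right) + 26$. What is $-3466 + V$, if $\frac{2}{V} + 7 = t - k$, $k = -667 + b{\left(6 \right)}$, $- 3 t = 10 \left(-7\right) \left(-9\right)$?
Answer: $- \frac{672403}{194} \approx -3466.0$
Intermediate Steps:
$b{\left(K \right)} = \frac{13}{2} + \frac{K^{2}}{4} + \frac{31 K}{4}$ ($b{\left(K \right)} = \frac{\left(K^{2} + 31 K\right) + 26}{4} = \frac{26 + K^{2} + 31 K}{4} = \frac{13}{2} + \frac{K^{2}}{4} + \frac{31 K}{4}$)
$t = -210$ ($t = - \frac{10 \left(-7\right) \left(-9\right)}{3} = - \frac{\left(-70\right) \left(-9\right)}{3} = \left(- \frac{1}{3}\right) 630 = -210$)
$k = -605$ ($k = -667 + \left(\frac{13}{2} + \frac{6^{2}}{4} + \frac{31}{4} \cdot 6\right) = -667 + \left(\frac{13}{2} + \frac{1}{4} \cdot 36 + \frac{93}{2}\right) = -667 + \left(\frac{13}{2} + 9 + \frac{93}{2}\right) = -667 + 62 = -605$)
$V = \frac{1}{194}$ ($V = \frac{2}{-7 - -395} = \frac{2}{-7 + \left(-210 + 605\right)} = \frac{2}{-7 + 395} = \frac{2}{388} = 2 \cdot \frac{1}{388} = \frac{1}{194} \approx 0.0051546$)
$-3466 + V = -3466 + \frac{1}{194} = - \frac{672403}{194}$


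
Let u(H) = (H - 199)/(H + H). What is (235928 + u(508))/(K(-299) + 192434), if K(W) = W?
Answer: 239703157/195209160 ≈ 1.2279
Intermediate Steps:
u(H) = (-199 + H)/(2*H) (u(H) = (-199 + H)/((2*H)) = (-199 + H)*(1/(2*H)) = (-199 + H)/(2*H))
(235928 + u(508))/(K(-299) + 192434) = (235928 + (½)*(-199 + 508)/508)/(-299 + 192434) = (235928 + (½)*(1/508)*309)/192135 = (235928 + 309/1016)*(1/192135) = (239703157/1016)*(1/192135) = 239703157/195209160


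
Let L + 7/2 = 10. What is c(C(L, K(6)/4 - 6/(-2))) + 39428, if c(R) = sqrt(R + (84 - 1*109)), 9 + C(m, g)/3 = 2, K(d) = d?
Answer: 39428 + I*sqrt(46) ≈ 39428.0 + 6.7823*I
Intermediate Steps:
L = 13/2 (L = -7/2 + 10 = 13/2 ≈ 6.5000)
C(m, g) = -21 (C(m, g) = -27 + 3*2 = -27 + 6 = -21)
c(R) = sqrt(-25 + R) (c(R) = sqrt(R + (84 - 109)) = sqrt(R - 25) = sqrt(-25 + R))
c(C(L, K(6)/4 - 6/(-2))) + 39428 = sqrt(-25 - 21) + 39428 = sqrt(-46) + 39428 = I*sqrt(46) + 39428 = 39428 + I*sqrt(46)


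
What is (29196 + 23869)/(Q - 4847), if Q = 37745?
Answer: 53065/32898 ≈ 1.6130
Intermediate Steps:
(29196 + 23869)/(Q - 4847) = (29196 + 23869)/(37745 - 4847) = 53065/32898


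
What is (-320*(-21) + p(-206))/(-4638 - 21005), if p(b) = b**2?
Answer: -49156/25643 ≈ -1.9169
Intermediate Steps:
(-320*(-21) + p(-206))/(-4638 - 21005) = (-320*(-21) + (-206)**2)/(-4638 - 21005) = (6720 + 42436)/(-25643) = 49156*(-1/25643) = -49156/25643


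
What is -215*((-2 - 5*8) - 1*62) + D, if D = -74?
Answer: 22286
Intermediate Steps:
-215*((-2 - 5*8) - 1*62) + D = -215*((-2 - 5*8) - 1*62) - 74 = -215*((-2 - 40) - 62) - 74 = -215*(-42 - 62) - 74 = -215*(-104) - 74 = 22360 - 74 = 22286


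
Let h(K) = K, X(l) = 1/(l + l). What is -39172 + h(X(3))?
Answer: -235031/6 ≈ -39172.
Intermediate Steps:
X(l) = 1/(2*l)
-39172 + h(X(3)) = -39172 + (½)/3 = -39172 + (½)*(⅓) = -39172 + ⅙ = -235031/6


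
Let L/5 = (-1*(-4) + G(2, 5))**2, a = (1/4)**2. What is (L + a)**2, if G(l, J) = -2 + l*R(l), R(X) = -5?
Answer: 26224641/256 ≈ 1.0244e+5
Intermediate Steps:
G(l, J) = -2 - 5*l (G(l, J) = -2 + l*(-5) = -2 - 5*l)
a = 1/16 (a = (1/4)**2 = 1/16 ≈ 0.062500)
L = 320 (L = 5*(-1*(-4) + (-2 - 5*2))**2 = 5*(4 + (-2 - 10))**2 = 5*(4 - 12)**2 = 5*(-8)**2 = 5*64 = 320)
(L + a)**2 = (320 + 1/16)**2 = (5121/16)**2 = 26224641/256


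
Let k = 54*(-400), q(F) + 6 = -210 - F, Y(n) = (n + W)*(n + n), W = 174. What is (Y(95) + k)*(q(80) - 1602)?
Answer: -56009980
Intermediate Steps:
Y(n) = 2*n*(174 + n) (Y(n) = (n + 174)*(n + n) = (174 + n)*(2*n) = 2*n*(174 + n))
q(F) = -216 - F (q(F) = -6 + (-210 - F) = -216 - F)
k = -21600
(Y(95) + k)*(q(80) - 1602) = (2*95*(174 + 95) - 21600)*((-216 - 1*80) - 1602) = (2*95*269 - 21600)*((-216 - 80) - 1602) = (51110 - 21600)*(-296 - 1602) = 29510*(-1898) = -56009980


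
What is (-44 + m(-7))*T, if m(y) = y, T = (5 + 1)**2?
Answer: -1836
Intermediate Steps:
T = 36 (T = 6**2 = 36)
(-44 + m(-7))*T = (-44 - 7)*36 = -51*36 = -1836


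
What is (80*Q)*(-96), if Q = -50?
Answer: 384000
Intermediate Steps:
(80*Q)*(-96) = (80*(-50))*(-96) = -4000*(-96) = 384000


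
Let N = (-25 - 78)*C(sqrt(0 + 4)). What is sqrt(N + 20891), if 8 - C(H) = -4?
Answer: sqrt(19655) ≈ 140.20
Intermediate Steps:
C(H) = 12 (C(H) = 8 - 1*(-4) = 8 + 4 = 12)
N = -1236 (N = (-25 - 78)*12 = -103*12 = -1236)
sqrt(N + 20891) = sqrt(-1236 + 20891) = sqrt(19655)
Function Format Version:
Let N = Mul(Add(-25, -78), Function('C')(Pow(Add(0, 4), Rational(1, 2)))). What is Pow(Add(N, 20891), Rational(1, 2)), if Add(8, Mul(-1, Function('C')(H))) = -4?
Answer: Pow(19655, Rational(1, 2)) ≈ 140.20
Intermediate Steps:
Function('C')(H) = 12 (Function('C')(H) = Add(8, Mul(-1, -4)) = Add(8, 4) = 12)
N = -1236 (N = Mul(Add(-25, -78), 12) = Mul(-103, 12) = -1236)
Pow(Add(N, 20891), Rational(1, 2)) = Pow(Add(-1236, 20891), Rational(1, 2)) = Pow(19655, Rational(1, 2))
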